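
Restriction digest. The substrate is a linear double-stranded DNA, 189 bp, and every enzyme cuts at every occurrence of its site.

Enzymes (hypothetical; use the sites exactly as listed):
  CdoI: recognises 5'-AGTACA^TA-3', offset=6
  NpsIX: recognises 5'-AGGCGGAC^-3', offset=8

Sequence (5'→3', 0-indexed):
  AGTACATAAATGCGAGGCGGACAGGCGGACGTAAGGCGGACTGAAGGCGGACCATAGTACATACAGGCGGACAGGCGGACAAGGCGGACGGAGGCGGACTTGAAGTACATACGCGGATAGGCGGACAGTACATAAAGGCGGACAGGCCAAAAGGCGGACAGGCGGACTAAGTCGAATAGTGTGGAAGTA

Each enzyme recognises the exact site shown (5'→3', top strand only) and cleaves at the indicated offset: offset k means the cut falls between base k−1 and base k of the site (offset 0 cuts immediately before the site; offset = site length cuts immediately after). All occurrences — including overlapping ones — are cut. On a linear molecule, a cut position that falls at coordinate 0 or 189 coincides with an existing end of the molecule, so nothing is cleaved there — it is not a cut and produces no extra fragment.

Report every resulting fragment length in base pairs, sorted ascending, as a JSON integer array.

[6,6,8,8,8,9,9,10,10,11,11,11,11,16,16,17,22]

Site scan:
  CdoI AGTACATA/6: at [0, 55, 103, 126] ⇒ [6, 61, 109, 132]
  NpsIX AGGCGGAC/8: at [14, 22, 33, 44, 64, 72, 81, 91, 118, 135, 151, 159] ⇒ [22, 30, 41, 52, 72, 80, 89, 99, 126, 143, 159, 167]

All cut coordinates (distinct, sorted): [6, 22, 30, 41, 52, 61, 72, 80, 89, 99, 109, 126, 132, 143, 159, 167]

Fragments:
  [0,6): 6 bp
  [6,22): 16 bp
  [22,30): 8 bp
  [30,41): 11 bp
  [41,52): 11 bp
  [52,61): 9 bp
  [61,72): 11 bp
  [72,80): 8 bp
  [80,89): 9 bp
  [89,99): 10 bp
  [99,109): 10 bp
  [109,126): 17 bp
  [126,132): 6 bp
  [132,143): 11 bp
  [143,159): 16 bp
  [159,167): 8 bp
  [167,189): 22 bp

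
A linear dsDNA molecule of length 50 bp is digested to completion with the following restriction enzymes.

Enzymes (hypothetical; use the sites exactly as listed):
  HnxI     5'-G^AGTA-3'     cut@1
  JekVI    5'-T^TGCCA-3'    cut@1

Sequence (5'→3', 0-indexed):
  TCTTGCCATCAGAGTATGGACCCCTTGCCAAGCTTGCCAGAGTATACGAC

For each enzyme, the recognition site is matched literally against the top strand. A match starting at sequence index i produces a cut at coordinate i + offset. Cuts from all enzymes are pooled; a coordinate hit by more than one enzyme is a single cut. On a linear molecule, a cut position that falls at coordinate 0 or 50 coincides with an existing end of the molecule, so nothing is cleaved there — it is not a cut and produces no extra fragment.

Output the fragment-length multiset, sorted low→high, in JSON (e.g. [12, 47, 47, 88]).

Scan for sites:
  HnxI (GAGTA, off=1): starts [11, 39] → cuts [12, 40]
  JekVI (TTGCCA, off=1): starts [2, 24, 33] → cuts [3, 25, 34]

All cut coordinates (distinct, sorted): [3, 12, 25, 34, 40]

Fragments:
  [0,3): 3 bp
  [3,12): 9 bp
  [12,25): 13 bp
  [25,34): 9 bp
  [34,40): 6 bp
  [40,50): 10 bp

[3,6,9,9,10,13]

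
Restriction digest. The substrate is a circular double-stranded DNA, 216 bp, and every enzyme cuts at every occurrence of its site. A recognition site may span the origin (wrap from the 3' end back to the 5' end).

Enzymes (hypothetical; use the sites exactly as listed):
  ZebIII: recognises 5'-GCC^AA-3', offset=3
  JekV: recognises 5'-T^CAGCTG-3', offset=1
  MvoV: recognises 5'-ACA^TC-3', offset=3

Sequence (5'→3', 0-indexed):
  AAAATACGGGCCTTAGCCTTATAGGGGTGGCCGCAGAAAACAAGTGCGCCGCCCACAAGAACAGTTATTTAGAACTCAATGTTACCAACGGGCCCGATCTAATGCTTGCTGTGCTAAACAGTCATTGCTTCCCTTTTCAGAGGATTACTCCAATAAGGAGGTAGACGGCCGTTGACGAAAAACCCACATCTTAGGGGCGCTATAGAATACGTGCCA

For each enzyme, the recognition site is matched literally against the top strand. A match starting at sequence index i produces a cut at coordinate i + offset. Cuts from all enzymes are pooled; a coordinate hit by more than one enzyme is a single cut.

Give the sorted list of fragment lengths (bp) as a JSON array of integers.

[27,189]

Site scan:
  ZebIII GCCAA/3: at [212] ⇒ [215]
  JekV (TCAGCTG, off=1): no sites
  MvoV ACATC/3: at [185] ⇒ [188]

Pooled cuts: [188, 215]

Fragment lengths:
  188→215: 27 bp
  215→188 (wrap): 216-215+188 = 189 bp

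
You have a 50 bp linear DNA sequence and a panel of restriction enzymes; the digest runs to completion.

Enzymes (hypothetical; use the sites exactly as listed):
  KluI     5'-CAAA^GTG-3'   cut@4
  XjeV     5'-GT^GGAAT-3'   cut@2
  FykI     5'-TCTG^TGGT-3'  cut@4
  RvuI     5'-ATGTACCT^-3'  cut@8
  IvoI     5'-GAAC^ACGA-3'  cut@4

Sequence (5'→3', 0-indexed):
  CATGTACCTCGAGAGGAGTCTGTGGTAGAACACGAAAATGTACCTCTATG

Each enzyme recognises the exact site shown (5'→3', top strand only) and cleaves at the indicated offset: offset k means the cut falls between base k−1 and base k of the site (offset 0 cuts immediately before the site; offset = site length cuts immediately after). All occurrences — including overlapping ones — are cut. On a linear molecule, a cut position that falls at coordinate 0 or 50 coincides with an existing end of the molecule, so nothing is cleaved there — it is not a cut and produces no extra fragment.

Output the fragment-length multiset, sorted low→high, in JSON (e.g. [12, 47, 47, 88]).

[5,9,9,13,14]

Per-enzyme occurrences:
  KluI (CAAAGTG, off=4): no sites
  XjeV (GTGGAAT, off=2): no sites
  FykI (TCTGTGGT, off=4): starts [18] → cuts [22]
  RvuI (ATGTACCT, off=8): starts [1, 37] → cuts [9, 45]
  IvoI (GAACACGA, off=4): starts [27] → cuts [31]

Pooled cuts: [9, 22, 31, 45]

Fragment lengths:
  [0,9): 9 bp
  [9,22): 13 bp
  [22,31): 9 bp
  [31,45): 14 bp
  [45,50): 5 bp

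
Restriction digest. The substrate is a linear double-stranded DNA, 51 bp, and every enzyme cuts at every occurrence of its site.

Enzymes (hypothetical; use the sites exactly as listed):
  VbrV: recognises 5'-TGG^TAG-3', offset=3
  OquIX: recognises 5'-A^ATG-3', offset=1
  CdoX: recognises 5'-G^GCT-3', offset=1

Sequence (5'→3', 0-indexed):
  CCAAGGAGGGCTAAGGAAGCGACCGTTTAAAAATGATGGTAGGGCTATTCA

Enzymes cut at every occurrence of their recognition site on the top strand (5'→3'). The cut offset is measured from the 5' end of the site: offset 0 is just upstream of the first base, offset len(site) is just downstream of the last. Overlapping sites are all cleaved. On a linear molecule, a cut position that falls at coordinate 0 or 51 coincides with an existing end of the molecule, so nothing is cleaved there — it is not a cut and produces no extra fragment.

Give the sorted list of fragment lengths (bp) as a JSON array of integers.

[4,7,8,9,23]

Scan for sites:
  VbrV (TGGTAG, off=3): starts [36] → cuts [39]
  OquIX (AATG, off=1): starts [31] → cuts [32]
  CdoX (GGCT, off=1): starts [8, 42] → cuts [9, 43]

All cut coordinates (distinct, sorted): [9, 32, 39, 43]

Fragment lengths:
  [0,9): 9 bp
  [9,32): 23 bp
  [32,39): 7 bp
  [39,43): 4 bp
  [43,51): 8 bp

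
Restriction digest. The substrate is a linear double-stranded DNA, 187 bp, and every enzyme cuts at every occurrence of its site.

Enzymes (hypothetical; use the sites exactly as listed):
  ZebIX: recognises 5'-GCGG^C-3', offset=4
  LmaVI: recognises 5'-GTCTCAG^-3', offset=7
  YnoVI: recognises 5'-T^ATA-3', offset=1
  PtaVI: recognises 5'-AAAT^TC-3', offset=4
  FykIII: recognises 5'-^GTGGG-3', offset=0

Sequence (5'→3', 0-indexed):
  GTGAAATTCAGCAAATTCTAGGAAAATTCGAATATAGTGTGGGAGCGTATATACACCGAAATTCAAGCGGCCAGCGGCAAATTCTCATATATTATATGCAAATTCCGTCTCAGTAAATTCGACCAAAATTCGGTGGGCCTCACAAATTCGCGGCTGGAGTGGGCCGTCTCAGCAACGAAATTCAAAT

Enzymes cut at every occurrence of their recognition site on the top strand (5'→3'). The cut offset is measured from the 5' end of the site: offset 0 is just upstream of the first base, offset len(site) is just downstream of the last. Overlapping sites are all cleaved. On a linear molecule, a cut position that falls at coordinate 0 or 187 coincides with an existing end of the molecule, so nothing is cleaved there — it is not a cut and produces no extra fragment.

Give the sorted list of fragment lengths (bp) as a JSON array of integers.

Per-enzyme occurrences:
  ZebIX (GCGGC, off=4): starts [66, 73, 149] → cuts [70, 77, 153]
  LmaVI (GTCTCAG, off=7): starts [106, 165] → cuts [113, 172]
  YnoVI (TATA, off=1): starts [32, 47, 49, 87, 92] → cuts [33, 48, 50, 88, 93]
  PtaVI (AAATTC, off=4): starts [3, 12, 23, 58, 78, 99, 114, 125, 143, 177] → cuts [7, 16, 27, 62, 82, 103, 118, 129, 147, 181]
  FykIII (GTGGG, off=0): starts [38, 132, 158] → cuts [38, 132, 158]

All cut coordinates (distinct, sorted): [7, 16, 27, 33, 38, 48, 50, 62, 70, 77, 82, 88, 93, 103, 113, 118, 129, 132, 147, 153, 158, 172, 181]

Fragment lengths:
  [0,7): 7 bp
  [7,16): 9 bp
  [16,27): 11 bp
  [27,33): 6 bp
  [33,38): 5 bp
  [38,48): 10 bp
  [48,50): 2 bp
  [50,62): 12 bp
  [62,70): 8 bp
  [70,77): 7 bp
  [77,82): 5 bp
  [82,88): 6 bp
  [88,93): 5 bp
  [93,103): 10 bp
  [103,113): 10 bp
  [113,118): 5 bp
  [118,129): 11 bp
  [129,132): 3 bp
  [132,147): 15 bp
  [147,153): 6 bp
  [153,158): 5 bp
  [158,172): 14 bp
  [172,181): 9 bp
  [181,187): 6 bp

[2,3,5,5,5,5,5,6,6,6,6,7,7,8,9,9,10,10,10,11,11,12,14,15]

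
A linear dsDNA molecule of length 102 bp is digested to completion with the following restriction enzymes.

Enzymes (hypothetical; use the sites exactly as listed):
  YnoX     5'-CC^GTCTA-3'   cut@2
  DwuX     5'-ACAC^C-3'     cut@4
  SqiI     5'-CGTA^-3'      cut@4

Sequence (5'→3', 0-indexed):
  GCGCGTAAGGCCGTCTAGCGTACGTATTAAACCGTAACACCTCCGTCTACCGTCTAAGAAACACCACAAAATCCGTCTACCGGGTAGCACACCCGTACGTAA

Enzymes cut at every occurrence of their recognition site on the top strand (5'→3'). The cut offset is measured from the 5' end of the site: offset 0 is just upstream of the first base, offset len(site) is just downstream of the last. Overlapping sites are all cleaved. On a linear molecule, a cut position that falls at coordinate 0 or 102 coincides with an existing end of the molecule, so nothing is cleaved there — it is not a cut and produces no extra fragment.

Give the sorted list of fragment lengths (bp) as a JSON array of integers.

Scan for sites:
  YnoX CCGTCTA/2: at [10, 42, 49, 72] ⇒ [12, 44, 51, 74]
  DwuX ACACC/4: at [36, 60, 88] ⇒ [40, 64, 92]
  SqiI CGTA/4: at [3, 18, 22, 32, 93, 97] ⇒ [7, 22, 26, 36, 97, 101]

All cut coordinates (distinct, sorted): [7, 12, 22, 26, 36, 40, 44, 51, 64, 74, 92, 97, 101]

Fragment lengths:
  [0,7): 7 bp
  [7,12): 5 bp
  [12,22): 10 bp
  [22,26): 4 bp
  [26,36): 10 bp
  [36,40): 4 bp
  [40,44): 4 bp
  [44,51): 7 bp
  [51,64): 13 bp
  [64,74): 10 bp
  [74,92): 18 bp
  [92,97): 5 bp
  [97,101): 4 bp
  [101,102): 1 bp

[1,4,4,4,4,5,5,7,7,10,10,10,13,18]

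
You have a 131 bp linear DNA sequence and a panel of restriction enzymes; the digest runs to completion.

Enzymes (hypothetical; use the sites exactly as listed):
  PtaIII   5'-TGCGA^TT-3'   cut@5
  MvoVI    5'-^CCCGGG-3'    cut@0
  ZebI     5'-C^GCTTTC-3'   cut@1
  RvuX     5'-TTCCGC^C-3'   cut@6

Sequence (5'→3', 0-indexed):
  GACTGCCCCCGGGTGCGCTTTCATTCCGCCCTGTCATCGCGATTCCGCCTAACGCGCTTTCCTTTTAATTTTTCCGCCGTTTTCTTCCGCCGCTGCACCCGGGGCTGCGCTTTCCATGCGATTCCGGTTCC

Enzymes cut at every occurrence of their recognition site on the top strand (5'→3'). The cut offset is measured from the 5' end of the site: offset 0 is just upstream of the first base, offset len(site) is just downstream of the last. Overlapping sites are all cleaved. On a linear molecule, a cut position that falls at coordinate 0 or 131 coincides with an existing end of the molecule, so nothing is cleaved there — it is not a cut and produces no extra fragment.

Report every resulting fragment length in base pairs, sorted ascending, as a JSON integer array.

Scan for sites:
  PtaIII (TGCGATT, off=5): starts [116] → cuts [121]
  MvoVI (CCCGGG, off=0): starts [7, 97] → cuts [7, 97]
  ZebI (CGCTTTC, off=1): starts [15, 54, 107] → cuts [16, 55, 108]
  RvuX (TTCCGCC, off=6): starts [23, 42, 71, 84] → cuts [29, 48, 77, 90]

All cut coordinates (distinct, sorted): [7, 16, 29, 48, 55, 77, 90, 97, 108, 121]

Fragment lengths:
  [0,7): 7 bp
  [7,16): 9 bp
  [16,29): 13 bp
  [29,48): 19 bp
  [48,55): 7 bp
  [55,77): 22 bp
  [77,90): 13 bp
  [90,97): 7 bp
  [97,108): 11 bp
  [108,121): 13 bp
  [121,131): 10 bp

[7,7,7,9,10,11,13,13,13,19,22]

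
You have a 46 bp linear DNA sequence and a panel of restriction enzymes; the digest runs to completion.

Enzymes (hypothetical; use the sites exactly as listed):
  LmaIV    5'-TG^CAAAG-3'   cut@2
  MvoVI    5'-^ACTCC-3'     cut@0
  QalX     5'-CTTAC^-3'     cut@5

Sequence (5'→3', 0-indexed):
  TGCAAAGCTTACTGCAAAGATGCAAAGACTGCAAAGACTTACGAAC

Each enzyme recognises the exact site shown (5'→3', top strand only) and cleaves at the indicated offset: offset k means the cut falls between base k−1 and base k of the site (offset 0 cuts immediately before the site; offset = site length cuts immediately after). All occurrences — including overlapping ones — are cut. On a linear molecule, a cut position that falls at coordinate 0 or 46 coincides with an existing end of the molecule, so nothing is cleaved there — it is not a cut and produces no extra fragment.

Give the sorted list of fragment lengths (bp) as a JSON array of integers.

Scan for sites:
  LmaIV (TGCAAAG, off=2): starts [0, 12, 20, 29] → cuts [2, 14, 22, 31]
  MvoVI (ACTCC, off=0): no sites
  QalX (CTTAC, off=5): starts [7, 37] → cuts [12, 42]

All cut coordinates (distinct, sorted): [2, 12, 14, 22, 31, 42]

Fragment lengths:
  [0,2): 2 bp
  [2,12): 10 bp
  [12,14): 2 bp
  [14,22): 8 bp
  [22,31): 9 bp
  [31,42): 11 bp
  [42,46): 4 bp

[2,2,4,8,9,10,11]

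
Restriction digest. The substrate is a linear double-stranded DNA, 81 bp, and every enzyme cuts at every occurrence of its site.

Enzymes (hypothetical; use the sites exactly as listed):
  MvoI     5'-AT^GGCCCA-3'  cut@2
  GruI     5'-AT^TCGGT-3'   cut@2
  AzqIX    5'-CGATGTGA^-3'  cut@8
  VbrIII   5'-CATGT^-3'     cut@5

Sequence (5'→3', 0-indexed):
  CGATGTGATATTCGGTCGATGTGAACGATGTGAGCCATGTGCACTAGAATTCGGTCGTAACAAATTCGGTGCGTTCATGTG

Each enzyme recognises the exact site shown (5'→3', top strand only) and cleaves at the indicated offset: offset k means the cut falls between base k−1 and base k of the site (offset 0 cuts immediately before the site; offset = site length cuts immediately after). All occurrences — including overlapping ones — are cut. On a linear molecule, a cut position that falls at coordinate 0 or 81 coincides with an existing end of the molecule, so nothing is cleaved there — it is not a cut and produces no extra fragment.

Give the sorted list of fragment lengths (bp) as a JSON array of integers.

Per-enzyme occurrences:
  MvoI (ATGGCCCA, off=2): no sites
  GruI (ATTCGGT, off=2): starts [9, 48, 63] → cuts [11, 50, 65]
  AzqIX (CGATGTGA, off=8): starts [0, 16, 25] → cuts [8, 24, 33]
  VbrIII (CATGT, off=5): starts [35, 75] → cuts [40, 80]

All cut coordinates (distinct, sorted): [8, 11, 24, 33, 40, 50, 65, 80]

Fragment lengths:
  [0,8): 8 bp
  [8,11): 3 bp
  [11,24): 13 bp
  [24,33): 9 bp
  [33,40): 7 bp
  [40,50): 10 bp
  [50,65): 15 bp
  [65,80): 15 bp
  [80,81): 1 bp

[1,3,7,8,9,10,13,15,15]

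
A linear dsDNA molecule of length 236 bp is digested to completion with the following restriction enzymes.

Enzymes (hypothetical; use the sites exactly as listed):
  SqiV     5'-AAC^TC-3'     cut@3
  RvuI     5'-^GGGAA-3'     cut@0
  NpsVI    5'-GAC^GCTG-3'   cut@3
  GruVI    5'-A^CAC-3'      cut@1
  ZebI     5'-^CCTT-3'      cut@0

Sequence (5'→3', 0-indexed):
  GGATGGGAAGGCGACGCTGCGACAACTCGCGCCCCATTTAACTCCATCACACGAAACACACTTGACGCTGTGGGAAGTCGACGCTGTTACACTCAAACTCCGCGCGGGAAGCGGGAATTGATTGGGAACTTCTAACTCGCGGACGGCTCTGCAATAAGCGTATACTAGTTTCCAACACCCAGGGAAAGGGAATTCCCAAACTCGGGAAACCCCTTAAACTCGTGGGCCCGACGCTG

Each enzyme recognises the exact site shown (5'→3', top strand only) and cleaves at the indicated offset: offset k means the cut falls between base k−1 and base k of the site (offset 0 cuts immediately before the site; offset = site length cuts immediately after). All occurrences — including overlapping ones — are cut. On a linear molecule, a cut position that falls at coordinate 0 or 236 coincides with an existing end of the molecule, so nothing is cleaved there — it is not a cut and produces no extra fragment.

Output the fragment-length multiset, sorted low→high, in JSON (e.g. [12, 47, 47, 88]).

Scan for sites:
  SqiV (AACTC, off=3): starts [23, 39, 95, 133, 198, 216] → cuts [26, 42, 98, 136, 201, 219]
  RvuI (GGGAA, off=0): starts [4, 71, 105, 112, 123, 181, 187, 203] → cuts [4, 71, 105, 112, 123, 181, 187, 203]
  NpsVI (GACGCTG, off=3): starts [12, 63, 79, 229] → cuts [15, 66, 82, 232]
  GruVI (ACAC, off=1): starts [48, 55, 57, 88, 174] → cuts [49, 56, 58, 89, 175]
  ZebI (CCTT, off=0): starts [211] → cuts [211]

All cut coordinates (distinct, sorted): [4, 15, 26, 42, 49, 56, 58, 66, 71, 82, 89, 98, 105, 112, 123, 136, 175, 181, 187, 201, 203, 211, 219, 232]

Fragment lengths:
  [0,4): 4 bp
  [4,15): 11 bp
  [15,26): 11 bp
  [26,42): 16 bp
  [42,49): 7 bp
  [49,56): 7 bp
  [56,58): 2 bp
  [58,66): 8 bp
  [66,71): 5 bp
  [71,82): 11 bp
  [82,89): 7 bp
  [89,98): 9 bp
  [98,105): 7 bp
  [105,112): 7 bp
  [112,123): 11 bp
  [123,136): 13 bp
  [136,175): 39 bp
  [175,181): 6 bp
  [181,187): 6 bp
  [187,201): 14 bp
  [201,203): 2 bp
  [203,211): 8 bp
  [211,219): 8 bp
  [219,232): 13 bp
  [232,236): 4 bp

[2,2,4,4,5,6,6,7,7,7,7,7,8,8,8,9,11,11,11,11,13,13,14,16,39]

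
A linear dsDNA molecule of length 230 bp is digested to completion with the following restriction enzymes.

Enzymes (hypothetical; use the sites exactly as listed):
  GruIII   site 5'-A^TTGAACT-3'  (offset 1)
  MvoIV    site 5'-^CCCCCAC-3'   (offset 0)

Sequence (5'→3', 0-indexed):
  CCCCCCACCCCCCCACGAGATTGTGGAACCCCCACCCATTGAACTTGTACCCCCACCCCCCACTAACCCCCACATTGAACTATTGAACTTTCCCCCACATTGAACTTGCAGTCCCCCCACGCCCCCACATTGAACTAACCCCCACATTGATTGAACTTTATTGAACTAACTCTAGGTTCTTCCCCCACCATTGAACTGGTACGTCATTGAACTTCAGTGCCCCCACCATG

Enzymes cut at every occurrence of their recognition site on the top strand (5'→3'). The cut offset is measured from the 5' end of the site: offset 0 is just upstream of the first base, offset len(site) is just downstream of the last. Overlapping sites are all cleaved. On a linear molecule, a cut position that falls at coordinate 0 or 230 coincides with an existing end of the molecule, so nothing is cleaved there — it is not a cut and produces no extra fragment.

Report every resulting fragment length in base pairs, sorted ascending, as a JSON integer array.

[1,7,8,8,8,8,8,8,9,9,9,10,10,10,11,11,12,13,14,16,19,21]

Per-enzyme occurrences:
  GruIII (ATTGAACT, off=1): starts [37, 73, 81, 98, 128, 149, 159, 189, 205] → cuts [38, 74, 82, 99, 129, 150, 160, 190, 206]
  MvoIV (CCCCCAC, off=0): starts [1, 9, 28, 49, 56, 66, 91, 113, 121, 138, 181, 219] → cuts [1, 9, 28, 49, 56, 66, 91, 113, 121, 138, 181, 219]

Pooled cuts: [1, 9, 28, 38, 49, 56, 66, 74, 82, 91, 99, 113, 121, 129, 138, 150, 160, 181, 190, 206, 219]

Fragment lengths:
  [0,1): 1 bp
  [1,9): 8 bp
  [9,28): 19 bp
  [28,38): 10 bp
  [38,49): 11 bp
  [49,56): 7 bp
  [56,66): 10 bp
  [66,74): 8 bp
  [74,82): 8 bp
  [82,91): 9 bp
  [91,99): 8 bp
  [99,113): 14 bp
  [113,121): 8 bp
  [121,129): 8 bp
  [129,138): 9 bp
  [138,150): 12 bp
  [150,160): 10 bp
  [160,181): 21 bp
  [181,190): 9 bp
  [190,206): 16 bp
  [206,219): 13 bp
  [219,230): 11 bp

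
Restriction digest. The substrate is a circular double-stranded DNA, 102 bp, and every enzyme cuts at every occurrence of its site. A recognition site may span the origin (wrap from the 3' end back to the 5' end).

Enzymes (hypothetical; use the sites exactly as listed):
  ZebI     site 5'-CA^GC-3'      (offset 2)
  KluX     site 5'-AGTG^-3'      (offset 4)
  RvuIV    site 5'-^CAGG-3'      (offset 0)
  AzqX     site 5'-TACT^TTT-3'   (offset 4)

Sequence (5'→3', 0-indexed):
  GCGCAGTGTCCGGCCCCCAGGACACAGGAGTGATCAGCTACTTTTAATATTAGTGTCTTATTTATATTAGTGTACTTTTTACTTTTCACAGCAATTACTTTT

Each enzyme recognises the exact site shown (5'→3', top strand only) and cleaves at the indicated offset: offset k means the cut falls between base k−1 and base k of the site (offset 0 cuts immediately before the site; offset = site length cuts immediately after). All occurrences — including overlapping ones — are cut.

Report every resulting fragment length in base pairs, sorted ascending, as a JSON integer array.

Scan for sites:
  ZebI CAGC/2: at [34, 88] ⇒ [36, 90]
  KluX AGTG/4: at [4, 28, 51, 68] ⇒ [8, 32, 55, 72]
  RvuIV CAGG/0: at [17, 24] ⇒ [17, 24]
  AzqX TACTTTT/4: at [38, 72, 79, 95] ⇒ [42, 76, 83, 99]

Pooled cuts: [8, 17, 24, 32, 36, 42, 55, 72, 76, 83, 90, 99]

Fragments:
  8→17: 9 bp
  17→24: 7 bp
  24→32: 8 bp
  32→36: 4 bp
  36→42: 6 bp
  42→55: 13 bp
  55→72: 17 bp
  72→76: 4 bp
  76→83: 7 bp
  83→90: 7 bp
  90→99: 9 bp
  99→8 (wrap): 102-99+8 = 11 bp

[4,4,6,7,7,7,8,9,9,11,13,17]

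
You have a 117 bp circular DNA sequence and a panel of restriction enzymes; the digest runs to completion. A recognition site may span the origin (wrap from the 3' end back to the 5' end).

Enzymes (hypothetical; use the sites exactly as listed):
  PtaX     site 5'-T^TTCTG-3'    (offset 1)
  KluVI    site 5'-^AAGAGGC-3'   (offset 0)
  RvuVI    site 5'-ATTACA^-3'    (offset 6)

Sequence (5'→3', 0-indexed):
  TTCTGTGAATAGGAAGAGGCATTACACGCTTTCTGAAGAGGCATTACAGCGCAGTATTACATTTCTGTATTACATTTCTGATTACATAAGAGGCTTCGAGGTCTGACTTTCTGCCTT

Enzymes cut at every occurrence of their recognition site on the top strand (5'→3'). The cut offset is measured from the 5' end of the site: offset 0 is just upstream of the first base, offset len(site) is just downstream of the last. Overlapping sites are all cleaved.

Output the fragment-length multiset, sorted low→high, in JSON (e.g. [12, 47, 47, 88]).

[1,1,1,4,5,9,11,12,13,13,13,13,21]

Scan for sites:
  PtaX (TTTCTG, off=1): starts [29, 61, 74, 107, 116] → cuts [0, 30, 62, 75, 108]
  KluVI (AAGAGGC, off=0): starts [13, 35, 87] → cuts [13, 35, 87]
  RvuVI (ATTACA, off=6): starts [20, 42, 55, 68, 80] → cuts [26, 48, 61, 74, 86]

Pooled cuts: [0, 13, 26, 30, 35, 48, 61, 62, 74, 75, 86, 87, 108]

Fragment lengths:
  0→13: 13 bp
  13→26: 13 bp
  26→30: 4 bp
  30→35: 5 bp
  35→48: 13 bp
  48→61: 13 bp
  61→62: 1 bp
  62→74: 12 bp
  74→75: 1 bp
  75→86: 11 bp
  86→87: 1 bp
  87→108: 21 bp
  108→0 (wrap): 117-108+0 = 9 bp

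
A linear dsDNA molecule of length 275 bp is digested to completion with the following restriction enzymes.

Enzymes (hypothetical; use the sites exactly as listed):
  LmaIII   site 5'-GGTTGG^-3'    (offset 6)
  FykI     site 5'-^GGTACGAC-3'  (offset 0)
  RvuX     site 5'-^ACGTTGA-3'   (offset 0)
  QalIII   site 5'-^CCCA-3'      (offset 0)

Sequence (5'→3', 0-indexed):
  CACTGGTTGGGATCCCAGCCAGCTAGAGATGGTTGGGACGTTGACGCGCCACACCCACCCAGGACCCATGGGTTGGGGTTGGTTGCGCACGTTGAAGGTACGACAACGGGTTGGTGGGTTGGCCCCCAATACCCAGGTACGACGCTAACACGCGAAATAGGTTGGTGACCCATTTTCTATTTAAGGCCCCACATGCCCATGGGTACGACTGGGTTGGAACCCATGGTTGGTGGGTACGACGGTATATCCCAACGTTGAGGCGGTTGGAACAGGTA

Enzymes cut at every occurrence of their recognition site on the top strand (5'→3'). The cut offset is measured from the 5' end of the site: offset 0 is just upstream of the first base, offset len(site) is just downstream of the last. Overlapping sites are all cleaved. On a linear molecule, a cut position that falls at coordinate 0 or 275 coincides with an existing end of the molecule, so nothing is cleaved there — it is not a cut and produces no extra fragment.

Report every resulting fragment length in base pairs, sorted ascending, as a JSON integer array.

Scan for sites:
  LmaIII GGTTGG/6: at [4, 30, 70, 76, 108, 116, 159, 211, 224, 261] ⇒ [10, 36, 76, 82, 114, 122, 165, 217, 230, 267]
  FykI GGTACGAC/0: at [96, 135, 201, 232] ⇒ [96, 135, 201, 232]
  RvuX ACGTTGA/0: at [37, 88, 251] ⇒ [37, 88, 251]
  QalIII CCCA/0: at [13, 53, 57, 64, 124, 131, 168, 187, 195, 219, 247] ⇒ [13, 53, 57, 64, 124, 131, 168, 187, 195, 219, 247]

All cut coordinates (distinct, sorted): [10, 13, 36, 37, 53, 57, 64, 76, 82, 88, 96, 114, 122, 124, 131, 135, 165, 168, 187, 195, 201, 217, 219, 230, 232, 247, 251, 267]

Fragment lengths:
  [0,10): 10 bp
  [10,13): 3 bp
  [13,36): 23 bp
  [36,37): 1 bp
  [37,53): 16 bp
  [53,57): 4 bp
  [57,64): 7 bp
  [64,76): 12 bp
  [76,82): 6 bp
  [82,88): 6 bp
  [88,96): 8 bp
  [96,114): 18 bp
  [114,122): 8 bp
  [122,124): 2 bp
  [124,131): 7 bp
  [131,135): 4 bp
  [135,165): 30 bp
  [165,168): 3 bp
  [168,187): 19 bp
  [187,195): 8 bp
  [195,201): 6 bp
  [201,217): 16 bp
  [217,219): 2 bp
  [219,230): 11 bp
  [230,232): 2 bp
  [232,247): 15 bp
  [247,251): 4 bp
  [251,267): 16 bp
  [267,275): 8 bp

[1,2,2,2,3,3,4,4,4,6,6,6,7,7,8,8,8,8,10,11,12,15,16,16,16,18,19,23,30]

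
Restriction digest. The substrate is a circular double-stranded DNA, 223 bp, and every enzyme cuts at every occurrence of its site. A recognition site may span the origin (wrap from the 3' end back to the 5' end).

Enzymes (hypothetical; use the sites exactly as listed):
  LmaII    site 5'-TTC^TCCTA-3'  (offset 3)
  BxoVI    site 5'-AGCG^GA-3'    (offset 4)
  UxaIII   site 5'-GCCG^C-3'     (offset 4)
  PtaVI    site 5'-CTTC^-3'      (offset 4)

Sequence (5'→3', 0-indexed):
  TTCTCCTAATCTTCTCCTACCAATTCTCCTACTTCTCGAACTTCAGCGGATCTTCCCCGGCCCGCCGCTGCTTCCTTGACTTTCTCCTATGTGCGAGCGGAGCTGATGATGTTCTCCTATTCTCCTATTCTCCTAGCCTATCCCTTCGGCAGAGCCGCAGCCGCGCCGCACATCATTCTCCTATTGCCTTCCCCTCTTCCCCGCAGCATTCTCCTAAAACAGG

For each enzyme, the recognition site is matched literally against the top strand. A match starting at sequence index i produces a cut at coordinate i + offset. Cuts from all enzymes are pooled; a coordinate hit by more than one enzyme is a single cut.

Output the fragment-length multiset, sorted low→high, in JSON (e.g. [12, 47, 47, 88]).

[4,5,6,7,7,8,8,8,9,9,10,10,10,11,12,12,12,13,15,15,15,17]

Per-enzyme occurrences:
  LmaII TTCTCCTA/3: at [0, 11, 23, 81, 111, 119, 127, 175, 208] ⇒ [3, 14, 26, 84, 114, 122, 130, 178, 211]
  BxoVI AGCGGA/4: at [44, 95] ⇒ [48, 99]
  UxaIII GCCGC/4: at [63, 153, 159, 164] ⇒ [67, 157, 163, 168]
  PtaVI CTTC/4: at [10, 31, 40, 51, 70, 143, 187, 195] ⇒ [14, 35, 44, 55, 74, 147, 191, 199]

All cut coordinates (distinct, sorted): [3, 14, 26, 35, 44, 48, 55, 67, 74, 84, 99, 114, 122, 130, 147, 157, 163, 168, 178, 191, 199, 211]

Fragments:
  3→14: 11 bp
  14→26: 12 bp
  26→35: 9 bp
  35→44: 9 bp
  44→48: 4 bp
  48→55: 7 bp
  55→67: 12 bp
  67→74: 7 bp
  74→84: 10 bp
  84→99: 15 bp
  99→114: 15 bp
  114→122: 8 bp
  122→130: 8 bp
  130→147: 17 bp
  147→157: 10 bp
  157→163: 6 bp
  163→168: 5 bp
  168→178: 10 bp
  178→191: 13 bp
  191→199: 8 bp
  199→211: 12 bp
  211→3 (wrap): 223-211+3 = 15 bp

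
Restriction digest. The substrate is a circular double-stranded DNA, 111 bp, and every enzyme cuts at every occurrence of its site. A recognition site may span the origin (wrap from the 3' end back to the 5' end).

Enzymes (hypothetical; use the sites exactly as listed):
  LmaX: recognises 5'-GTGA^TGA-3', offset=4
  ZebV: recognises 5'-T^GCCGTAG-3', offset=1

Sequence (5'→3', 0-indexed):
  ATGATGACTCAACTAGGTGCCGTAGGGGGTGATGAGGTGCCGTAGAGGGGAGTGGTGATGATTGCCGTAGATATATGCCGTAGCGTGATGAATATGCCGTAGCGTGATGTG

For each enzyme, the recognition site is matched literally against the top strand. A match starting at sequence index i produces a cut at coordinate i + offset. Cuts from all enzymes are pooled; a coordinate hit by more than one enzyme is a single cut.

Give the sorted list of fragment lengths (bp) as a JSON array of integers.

[5,6,7,12,13,14,17,17,20]

Scan for sites:
  LmaX (GTGATGA, off=4): starts [28, 54, 84, 108] → cuts [1, 32, 58, 88]
  ZebV (TGCCGTAG, off=1): starts [17, 37, 62, 75, 94] → cuts [18, 38, 63, 76, 95]

Pooled cuts: [1, 18, 32, 38, 58, 63, 76, 88, 95]

Fragments:
  1→18: 17 bp
  18→32: 14 bp
  32→38: 6 bp
  38→58: 20 bp
  58→63: 5 bp
  63→76: 13 bp
  76→88: 12 bp
  88→95: 7 bp
  95→1 (wrap): 111-95+1 = 17 bp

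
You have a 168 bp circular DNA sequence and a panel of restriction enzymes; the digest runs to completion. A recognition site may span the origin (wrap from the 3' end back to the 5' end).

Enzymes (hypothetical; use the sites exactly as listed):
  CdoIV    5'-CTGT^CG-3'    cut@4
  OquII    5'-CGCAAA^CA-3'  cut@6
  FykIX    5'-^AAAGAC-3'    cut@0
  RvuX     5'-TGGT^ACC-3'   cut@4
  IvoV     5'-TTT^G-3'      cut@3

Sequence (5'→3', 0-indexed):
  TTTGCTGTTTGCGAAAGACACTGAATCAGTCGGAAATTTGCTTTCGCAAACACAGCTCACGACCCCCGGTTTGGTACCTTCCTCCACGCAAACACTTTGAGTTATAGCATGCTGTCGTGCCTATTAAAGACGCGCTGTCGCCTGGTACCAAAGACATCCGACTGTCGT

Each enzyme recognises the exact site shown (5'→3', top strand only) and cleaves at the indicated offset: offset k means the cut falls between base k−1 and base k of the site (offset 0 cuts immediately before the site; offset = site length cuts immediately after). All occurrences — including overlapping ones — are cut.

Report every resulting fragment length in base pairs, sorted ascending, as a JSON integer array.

Scan for sites:
  CdoIV (CTGTCG, off=4): starts [111, 134, 161] → cuts [115, 138, 165]
  OquII (CGCAAACA, off=6): starts [44, 86] → cuts [50, 92]
  FykIX (AAAGAC, off=0): starts [13, 125, 149] → cuts [13, 125, 149]
  RvuX (TGGTACC, off=4): starts [71, 142] → cuts [75, 146]
  IvoV (TTTG, off=3): starts [0, 7, 36, 69, 95] → cuts [3, 10, 39, 72, 98]

All cut coordinates (distinct, sorted): [3, 10, 13, 39, 50, 72, 75, 92, 98, 115, 125, 138, 146, 149, 165]

Fragment lengths:
  3→10: 7 bp
  10→13: 3 bp
  13→39: 26 bp
  39→50: 11 bp
  50→72: 22 bp
  72→75: 3 bp
  75→92: 17 bp
  92→98: 6 bp
  98→115: 17 bp
  115→125: 10 bp
  125→138: 13 bp
  138→146: 8 bp
  146→149: 3 bp
  149→165: 16 bp
  165→3 (wrap): 168-165+3 = 6 bp

[3,3,3,6,6,7,8,10,11,13,16,17,17,22,26]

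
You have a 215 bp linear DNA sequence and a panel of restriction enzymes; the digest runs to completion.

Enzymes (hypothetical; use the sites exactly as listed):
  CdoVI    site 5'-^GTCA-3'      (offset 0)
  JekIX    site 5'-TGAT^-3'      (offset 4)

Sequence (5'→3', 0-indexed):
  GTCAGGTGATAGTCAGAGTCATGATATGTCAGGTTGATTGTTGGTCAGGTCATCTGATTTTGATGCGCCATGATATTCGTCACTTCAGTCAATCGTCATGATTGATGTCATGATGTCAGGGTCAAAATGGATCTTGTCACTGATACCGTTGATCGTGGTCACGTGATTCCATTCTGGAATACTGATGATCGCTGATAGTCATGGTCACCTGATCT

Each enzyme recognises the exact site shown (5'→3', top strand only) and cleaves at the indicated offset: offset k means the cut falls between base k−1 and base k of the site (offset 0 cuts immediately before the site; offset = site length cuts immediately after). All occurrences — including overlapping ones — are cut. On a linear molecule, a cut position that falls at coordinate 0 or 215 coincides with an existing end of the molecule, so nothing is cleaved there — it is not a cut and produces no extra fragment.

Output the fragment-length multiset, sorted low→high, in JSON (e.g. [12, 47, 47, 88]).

[1,1,2,2,3,4,4,4,5,5,6,6,6,6,7,7,8,8,8,9,9,9,10,10,10,10,10,11,15,19]

Site scan:
  CdoVI (GTCA, off=0): starts [0, 11, 17, 27, 43, 48, 78, 87, 94, 106, 114, 120, 135, 157, 197, 203] → cuts [11, 17, 27, 43, 48, 78, 87, 94, 106, 114, 120, 135, 157, 197, 203] (position 0 is a terminus of the linear molecule — no cut)
  JekIX (TGAT, off=4): starts [6, 21, 34, 54, 60, 70, 98, 102, 110, 140, 149, 163, 182, 185, 192, 209] → cuts [10, 25, 38, 58, 64, 74, 102, 106, 114, 144, 153, 167, 186, 189, 196, 213]

All cut coordinates (distinct, sorted): [10, 11, 17, 25, 27, 38, 43, 48, 58, 64, 74, 78, 87, 94, 102, 106, 114, 120, 135, 144, 153, 157, 167, 186, 189, 196, 197, 203, 213]

Fragment lengths:
  [0,10): 10 bp
  [10,11): 1 bp
  [11,17): 6 bp
  [17,25): 8 bp
  [25,27): 2 bp
  [27,38): 11 bp
  [38,43): 5 bp
  [43,48): 5 bp
  [48,58): 10 bp
  [58,64): 6 bp
  [64,74): 10 bp
  [74,78): 4 bp
  [78,87): 9 bp
  [87,94): 7 bp
  [94,102): 8 bp
  [102,106): 4 bp
  [106,114): 8 bp
  [114,120): 6 bp
  [120,135): 15 bp
  [135,144): 9 bp
  [144,153): 9 bp
  [153,157): 4 bp
  [157,167): 10 bp
  [167,186): 19 bp
  [186,189): 3 bp
  [189,196): 7 bp
  [196,197): 1 bp
  [197,203): 6 bp
  [203,213): 10 bp
  [213,215): 2 bp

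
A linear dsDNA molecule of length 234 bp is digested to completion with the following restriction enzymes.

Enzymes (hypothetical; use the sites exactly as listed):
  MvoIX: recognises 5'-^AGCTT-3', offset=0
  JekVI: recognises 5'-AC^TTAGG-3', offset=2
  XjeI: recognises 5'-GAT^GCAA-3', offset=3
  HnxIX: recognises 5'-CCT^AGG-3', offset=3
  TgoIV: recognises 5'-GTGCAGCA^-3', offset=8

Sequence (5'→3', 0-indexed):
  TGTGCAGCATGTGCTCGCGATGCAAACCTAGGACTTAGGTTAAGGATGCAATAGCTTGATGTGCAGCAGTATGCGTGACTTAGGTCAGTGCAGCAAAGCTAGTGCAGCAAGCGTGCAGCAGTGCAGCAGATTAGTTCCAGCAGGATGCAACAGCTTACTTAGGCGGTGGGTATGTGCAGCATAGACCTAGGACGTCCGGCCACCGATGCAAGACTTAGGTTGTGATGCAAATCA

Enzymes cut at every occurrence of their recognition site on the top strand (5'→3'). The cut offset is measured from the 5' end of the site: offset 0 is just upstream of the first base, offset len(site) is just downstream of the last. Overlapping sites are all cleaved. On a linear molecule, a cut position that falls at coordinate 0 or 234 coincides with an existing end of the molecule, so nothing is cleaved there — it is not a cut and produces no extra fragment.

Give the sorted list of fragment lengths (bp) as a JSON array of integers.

Site scan:
  MvoIX (AGCTT, off=0): starts [52, 151] → cuts [52, 151]
  JekVI (ACTTAGG, off=2): starts [32, 77, 156, 212] → cuts [34, 79, 158, 214]
  XjeI (GATGCAA, off=3): starts [18, 44, 143, 204, 223] → cuts [21, 47, 146, 207, 226]
  HnxIX (CCTAGG, off=3): starts [26, 185] → cuts [29, 188]
  TgoIV (GTGCAGCA, off=8): starts [1, 60, 87, 101, 112, 120, 173] → cuts [9, 68, 95, 109, 120, 128, 181]

All cut coordinates (distinct, sorted): [9, 21, 29, 34, 47, 52, 68, 79, 95, 109, 120, 128, 146, 151, 158, 181, 188, 207, 214, 226]

Fragment lengths:
  [0,9): 9 bp
  [9,21): 12 bp
  [21,29): 8 bp
  [29,34): 5 bp
  [34,47): 13 bp
  [47,52): 5 bp
  [52,68): 16 bp
  [68,79): 11 bp
  [79,95): 16 bp
  [95,109): 14 bp
  [109,120): 11 bp
  [120,128): 8 bp
  [128,146): 18 bp
  [146,151): 5 bp
  [151,158): 7 bp
  [158,181): 23 bp
  [181,188): 7 bp
  [188,207): 19 bp
  [207,214): 7 bp
  [214,226): 12 bp
  [226,234): 8 bp

[5,5,5,7,7,7,8,8,8,9,11,11,12,12,13,14,16,16,18,19,23]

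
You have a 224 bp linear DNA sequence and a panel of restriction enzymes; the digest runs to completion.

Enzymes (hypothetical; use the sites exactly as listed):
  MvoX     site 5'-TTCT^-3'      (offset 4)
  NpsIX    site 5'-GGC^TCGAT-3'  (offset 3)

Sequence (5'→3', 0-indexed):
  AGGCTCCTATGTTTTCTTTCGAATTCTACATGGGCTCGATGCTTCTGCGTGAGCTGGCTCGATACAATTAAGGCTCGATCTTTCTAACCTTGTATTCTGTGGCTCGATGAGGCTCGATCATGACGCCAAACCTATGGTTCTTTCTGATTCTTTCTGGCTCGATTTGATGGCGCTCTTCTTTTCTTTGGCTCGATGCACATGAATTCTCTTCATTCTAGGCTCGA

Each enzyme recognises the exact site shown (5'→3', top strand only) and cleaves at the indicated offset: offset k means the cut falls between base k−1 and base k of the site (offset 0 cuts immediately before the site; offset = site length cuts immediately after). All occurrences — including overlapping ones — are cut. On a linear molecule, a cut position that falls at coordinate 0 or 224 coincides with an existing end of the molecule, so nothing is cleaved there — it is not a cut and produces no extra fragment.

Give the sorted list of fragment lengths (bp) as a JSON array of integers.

[3,4,4,5,5,5,6,8,8,9,10,10,11,11,12,13,16,17,18,21,28]

Site scan:
  MvoX (TTCT, off=4): starts [13, 23, 42, 81, 94, 137, 141, 147, 151, 175, 180, 203, 212] → cuts [17, 27, 46, 85, 98, 141, 145, 151, 155, 179, 184, 207, 216]
  NpsIX (GGCTCGAT, off=3): starts [32, 55, 71, 100, 110, 155, 186] → cuts [35, 58, 74, 103, 113, 158, 189]

Pooled cuts: [17, 27, 35, 46, 58, 74, 85, 98, 103, 113, 141, 145, 151, 155, 158, 179, 184, 189, 207, 216]

Fragment lengths:
  [0,17): 17 bp
  [17,27): 10 bp
  [27,35): 8 bp
  [35,46): 11 bp
  [46,58): 12 bp
  [58,74): 16 bp
  [74,85): 11 bp
  [85,98): 13 bp
  [98,103): 5 bp
  [103,113): 10 bp
  [113,141): 28 bp
  [141,145): 4 bp
  [145,151): 6 bp
  [151,155): 4 bp
  [155,158): 3 bp
  [158,179): 21 bp
  [179,184): 5 bp
  [184,189): 5 bp
  [189,207): 18 bp
  [207,216): 9 bp
  [216,224): 8 bp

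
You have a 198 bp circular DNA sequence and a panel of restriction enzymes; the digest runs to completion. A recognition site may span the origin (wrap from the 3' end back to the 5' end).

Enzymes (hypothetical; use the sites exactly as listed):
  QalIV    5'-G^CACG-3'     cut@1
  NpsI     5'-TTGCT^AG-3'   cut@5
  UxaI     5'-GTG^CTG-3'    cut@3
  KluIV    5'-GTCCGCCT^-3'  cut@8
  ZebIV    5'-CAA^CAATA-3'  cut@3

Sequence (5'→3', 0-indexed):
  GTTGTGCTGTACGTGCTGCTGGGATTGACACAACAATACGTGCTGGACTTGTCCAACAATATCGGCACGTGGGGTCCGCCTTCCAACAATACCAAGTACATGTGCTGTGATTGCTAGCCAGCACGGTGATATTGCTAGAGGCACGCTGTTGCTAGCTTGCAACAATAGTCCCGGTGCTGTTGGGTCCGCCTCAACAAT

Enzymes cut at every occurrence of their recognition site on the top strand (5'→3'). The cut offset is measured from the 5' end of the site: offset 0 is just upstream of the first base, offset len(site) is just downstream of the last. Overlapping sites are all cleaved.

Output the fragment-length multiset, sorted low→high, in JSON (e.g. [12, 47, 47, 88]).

[5,5,6,9,9,9,9,11,12,13,14,14,15,15,16,18,18]

Scan for sites:
  QalIV (GCACG, off=1): starts [64, 120, 140] → cuts [65, 121, 141]
  NpsI (TTGCTAG, off=5): starts [110, 131, 148] → cuts [115, 136, 153]
  UxaI (GTGCTG, off=3): starts [3, 12, 39, 101, 173] → cuts [6, 15, 42, 104, 176]
  KluIV (GTCCGCCT, off=8): starts [73, 183] → cuts [81, 191]
  ZebIV (CAACAATA, off=3): starts [30, 53, 83, 159] → cuts [33, 56, 86, 162]

Pooled cuts: [6, 15, 33, 42, 56, 65, 81, 86, 104, 115, 121, 136, 141, 153, 162, 176, 191]

Fragment lengths:
  6→15: 9 bp
  15→33: 18 bp
  33→42: 9 bp
  42→56: 14 bp
  56→65: 9 bp
  65→81: 16 bp
  81→86: 5 bp
  86→104: 18 bp
  104→115: 11 bp
  115→121: 6 bp
  121→136: 15 bp
  136→141: 5 bp
  141→153: 12 bp
  153→162: 9 bp
  162→176: 14 bp
  176→191: 15 bp
  191→6 (wrap): 198-191+6 = 13 bp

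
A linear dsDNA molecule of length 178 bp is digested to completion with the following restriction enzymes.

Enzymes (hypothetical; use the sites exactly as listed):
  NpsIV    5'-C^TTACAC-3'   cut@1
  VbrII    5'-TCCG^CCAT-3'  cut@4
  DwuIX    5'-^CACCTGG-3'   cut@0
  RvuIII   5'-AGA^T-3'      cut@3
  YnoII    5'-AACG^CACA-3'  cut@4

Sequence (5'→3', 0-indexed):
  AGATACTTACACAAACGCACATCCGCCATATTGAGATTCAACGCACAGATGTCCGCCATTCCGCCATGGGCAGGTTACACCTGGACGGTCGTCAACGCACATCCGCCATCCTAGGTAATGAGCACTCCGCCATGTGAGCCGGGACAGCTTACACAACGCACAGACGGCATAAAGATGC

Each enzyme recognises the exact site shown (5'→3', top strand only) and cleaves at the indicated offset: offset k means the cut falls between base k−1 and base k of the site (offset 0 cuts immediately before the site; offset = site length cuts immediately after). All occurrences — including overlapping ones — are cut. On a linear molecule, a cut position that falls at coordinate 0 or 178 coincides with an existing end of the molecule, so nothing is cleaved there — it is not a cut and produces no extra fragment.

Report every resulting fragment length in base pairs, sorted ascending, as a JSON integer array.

[3,3,3,6,6,7,8,8,8,10,11,11,14,17,19,20,24]

Per-enzyme occurrences:
  NpsIV (CTTACAC, off=1): starts [5, 147] → cuts [6, 148]
  VbrII (TCCGCCAT, off=4): starts [21, 51, 59, 101, 125] → cuts [25, 55, 63, 105, 129]
  DwuIX (CACCTGG, off=0): starts [77] → cuts [77]
  RvuIII (AGAT, off=3): starts [0, 33, 46, 172] → cuts [3, 36, 49, 175]
  YnoII (AACGCACA, off=4): starts [13, 39, 93, 154] → cuts [17, 43, 97, 158]

Pooled cuts: [3, 6, 17, 25, 36, 43, 49, 55, 63, 77, 97, 105, 129, 148, 158, 175]

Fragments:
  [0,3): 3 bp
  [3,6): 3 bp
  [6,17): 11 bp
  [17,25): 8 bp
  [25,36): 11 bp
  [36,43): 7 bp
  [43,49): 6 bp
  [49,55): 6 bp
  [55,63): 8 bp
  [63,77): 14 bp
  [77,97): 20 bp
  [97,105): 8 bp
  [105,129): 24 bp
  [129,148): 19 bp
  [148,158): 10 bp
  [158,175): 17 bp
  [175,178): 3 bp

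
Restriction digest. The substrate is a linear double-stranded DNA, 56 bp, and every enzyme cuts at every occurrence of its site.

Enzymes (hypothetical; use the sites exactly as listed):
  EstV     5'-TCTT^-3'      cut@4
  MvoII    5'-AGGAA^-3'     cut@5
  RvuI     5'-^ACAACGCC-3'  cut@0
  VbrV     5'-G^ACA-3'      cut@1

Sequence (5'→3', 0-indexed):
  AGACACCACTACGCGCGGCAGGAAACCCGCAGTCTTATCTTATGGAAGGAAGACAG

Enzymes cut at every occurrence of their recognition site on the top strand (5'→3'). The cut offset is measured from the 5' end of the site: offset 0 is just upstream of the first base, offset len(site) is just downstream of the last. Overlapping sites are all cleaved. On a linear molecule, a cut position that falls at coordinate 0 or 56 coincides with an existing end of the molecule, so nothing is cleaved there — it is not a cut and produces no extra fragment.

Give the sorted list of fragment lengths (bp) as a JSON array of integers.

[1,2,4,5,10,12,22]

Scan for sites:
  EstV TCTT/4: at [32, 37] ⇒ [36, 41]
  MvoII AGGAA/5: at [19, 46] ⇒ [24, 51]
  RvuI (ACAACGCC, off=0): no sites
  VbrV GACA/1: at [1, 51] ⇒ [2, 52]

All cut coordinates (distinct, sorted): [2, 24, 36, 41, 51, 52]

Fragments:
  [0,2): 2 bp
  [2,24): 22 bp
  [24,36): 12 bp
  [36,41): 5 bp
  [41,51): 10 bp
  [51,52): 1 bp
  [52,56): 4 bp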